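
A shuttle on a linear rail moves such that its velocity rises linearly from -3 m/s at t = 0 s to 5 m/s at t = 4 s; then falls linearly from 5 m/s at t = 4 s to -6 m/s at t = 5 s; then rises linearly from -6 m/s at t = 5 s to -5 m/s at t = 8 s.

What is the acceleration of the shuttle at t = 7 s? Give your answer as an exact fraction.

1/3 m/s²

Acceleration is the slope of the v-t graph on 5–8 s: (-5 − -6)/(8 − 5) = 1/3 m/s².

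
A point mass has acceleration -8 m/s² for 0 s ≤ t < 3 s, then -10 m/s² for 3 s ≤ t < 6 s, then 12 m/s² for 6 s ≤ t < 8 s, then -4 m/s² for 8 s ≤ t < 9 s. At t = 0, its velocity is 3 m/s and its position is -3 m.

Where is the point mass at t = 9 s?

On each constant-a segment, Δv = aΔt and Δx = v₀Δt + ½aΔt²; chain segment to segment.
0–3 s: v starts 3 m/s; Δx = 3·3 + ½·-8·3² = -27 m; v ends -21 m/s.
3–6 s: v starts -21 m/s; Δx = -21·3 + ½·-10·3² = -108 m; v ends -51 m/s.
6–8 s: v starts -51 m/s; Δx = -51·2 + ½·12·2² = -78 m; v ends -27 m/s.
8–9 s: v starts -27 m/s; Δx = -27·1 + ½·-4·1² = -29 m; v ends -31 m/s.
x(9) = -3 + Σ Δx = -245 m.

-245 m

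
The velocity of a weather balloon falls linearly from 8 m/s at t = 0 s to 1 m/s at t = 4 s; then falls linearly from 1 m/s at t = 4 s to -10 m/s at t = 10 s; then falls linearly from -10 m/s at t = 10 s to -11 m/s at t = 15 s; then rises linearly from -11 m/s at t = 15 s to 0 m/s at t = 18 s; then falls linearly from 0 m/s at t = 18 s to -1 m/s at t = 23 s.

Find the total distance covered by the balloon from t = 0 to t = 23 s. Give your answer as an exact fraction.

Total distance travelled is ∫|v| dt — sum the magnitudes of each area piece.
0–4 s: |½(8 + 1)(4)| = 18 m
4–10 s: v = 0 at t = 50/11 s; triangle areas 3/11 + 300/11 = 303/11 m
10–15 s: |½(-10 + -11)(5)| = 52.5 m
15–18 s: |½(-11 + 0)(3)| = 16.5 m
18–23 s: |½(0 + -1)(5)| = 2.5 m
Total distance = 2575/22 m

2575/22 m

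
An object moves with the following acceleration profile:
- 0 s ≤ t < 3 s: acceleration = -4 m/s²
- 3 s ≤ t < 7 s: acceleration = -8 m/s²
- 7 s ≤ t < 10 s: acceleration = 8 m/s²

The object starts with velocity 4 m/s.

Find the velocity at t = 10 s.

Δv equals the area under the a-t graph; then v = v₀ + Δv.
0–3 s: -4 × 3 = -12 m/s
3–7 s: -8 × 4 = -32 m/s
7–10 s: 8 × 3 = 24 m/s
Δv = -20 m/s, so v(10) = 4 + (-20) = -16 m/s.

-16 m/s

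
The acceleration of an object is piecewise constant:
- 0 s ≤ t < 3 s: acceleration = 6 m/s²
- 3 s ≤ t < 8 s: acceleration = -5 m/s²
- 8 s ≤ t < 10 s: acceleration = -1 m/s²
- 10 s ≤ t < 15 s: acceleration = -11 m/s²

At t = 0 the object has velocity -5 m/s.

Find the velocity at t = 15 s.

Δv equals the area under the a-t graph; then v = v₀ + Δv.
0–3 s: 6 × 3 = 18 m/s
3–8 s: -5 × 5 = -25 m/s
8–10 s: -1 × 2 = -2 m/s
10–15 s: -11 × 5 = -55 m/s
Δv = -64 m/s, so v(15) = -5 + (-64) = -69 m/s.

-69 m/s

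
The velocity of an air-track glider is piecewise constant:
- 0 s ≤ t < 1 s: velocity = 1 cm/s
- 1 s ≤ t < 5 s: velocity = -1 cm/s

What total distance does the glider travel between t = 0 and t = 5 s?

5 cm

Total distance travelled is ∫|v| dt — sum the magnitudes of each area piece.
0–1 s: |1| × 1 = 1 cm
1–5 s: |-1| × 4 = 4 cm
Total distance = 5 cm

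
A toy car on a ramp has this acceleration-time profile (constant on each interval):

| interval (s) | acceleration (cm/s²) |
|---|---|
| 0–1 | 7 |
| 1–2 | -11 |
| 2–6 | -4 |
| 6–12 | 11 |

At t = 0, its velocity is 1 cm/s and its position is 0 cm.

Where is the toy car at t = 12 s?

On each constant-a segment, Δv = aΔt and Δx = v₀Δt + ½aΔt²; chain segment to segment.
0–1 s: v starts 1 cm/s; Δx = 1·1 + ½·7·1² = 4.5 cm; v ends 8 cm/s.
1–2 s: v starts 8 cm/s; Δx = 8·1 + ½·-11·1² = 2.5 cm; v ends -3 cm/s.
2–6 s: v starts -3 cm/s; Δx = -3·4 + ½·-4·4² = -44 cm; v ends -19 cm/s.
6–12 s: v starts -19 cm/s; Δx = -19·6 + ½·11·6² = 84 cm; v ends 47 cm/s.
x(12) = 0 + Σ Δx = 47 cm.

47 cm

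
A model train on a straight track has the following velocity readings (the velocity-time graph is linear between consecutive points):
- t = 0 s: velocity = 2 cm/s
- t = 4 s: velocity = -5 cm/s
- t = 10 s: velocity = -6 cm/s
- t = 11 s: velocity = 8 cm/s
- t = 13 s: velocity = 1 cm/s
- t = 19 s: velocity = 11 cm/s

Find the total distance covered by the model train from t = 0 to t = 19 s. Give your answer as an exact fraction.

629/7 cm

Total distance travelled is ∫|v| dt — sum the magnitudes of each area piece.
0–4 s: v = 0 at t = 8/7 s; triangle areas 8/7 + 50/7 = 58/7 cm
4–10 s: |½(-5 + -6)(6)| = 33 cm
10–11 s: v = 0 at t = 73/7 s; triangle areas 9/7 + 16/7 = 25/7 cm
11–13 s: |½(8 + 1)(2)| = 9 cm
13–19 s: |½(1 + 11)(6)| = 36 cm
Total distance = 629/7 cm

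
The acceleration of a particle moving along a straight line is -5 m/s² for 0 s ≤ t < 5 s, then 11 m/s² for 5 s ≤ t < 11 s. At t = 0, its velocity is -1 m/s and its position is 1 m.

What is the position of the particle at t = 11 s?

-24.5 m

On each constant-a segment, Δv = aΔt and Δx = v₀Δt + ½aΔt²; chain segment to segment.
0–5 s: v starts -1 m/s; Δx = -1·5 + ½·-5·5² = -67.5 m; v ends -26 m/s.
5–11 s: v starts -26 m/s; Δx = -26·6 + ½·11·6² = 42 m; v ends 40 m/s.
x(11) = 1 + Σ Δx = -24.5 m.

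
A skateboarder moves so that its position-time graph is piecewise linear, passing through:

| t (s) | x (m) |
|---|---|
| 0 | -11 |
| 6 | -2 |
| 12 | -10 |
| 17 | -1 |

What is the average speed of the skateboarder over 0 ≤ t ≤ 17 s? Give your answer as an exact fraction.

Average speed = (total path length)/(elapsed time); on a piecewise-linear x-t graph the path length is Σ|Δx|.
0–6 s: |Δx| = |-2 − -11| = 9 m
6–12 s: |Δx| = |-10 − -2| = 8 m
12–17 s: |Δx| = |-1 − -10| = 9 m
Total path = 26 m; average speed = 26/17 = 26/17 m/s.

26/17 m/s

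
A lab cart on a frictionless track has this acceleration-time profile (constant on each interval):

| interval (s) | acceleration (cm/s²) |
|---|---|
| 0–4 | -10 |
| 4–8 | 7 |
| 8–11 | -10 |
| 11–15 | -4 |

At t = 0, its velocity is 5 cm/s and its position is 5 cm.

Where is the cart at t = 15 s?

-385 cm

On each constant-a segment, Δv = aΔt and Δx = v₀Δt + ½aΔt²; chain segment to segment.
0–4 s: v starts 5 cm/s; Δx = 5·4 + ½·-10·4² = -60 cm; v ends -35 cm/s.
4–8 s: v starts -35 cm/s; Δx = -35·4 + ½·7·4² = -84 cm; v ends -7 cm/s.
8–11 s: v starts -7 cm/s; Δx = -7·3 + ½·-10·3² = -66 cm; v ends -37 cm/s.
11–15 s: v starts -37 cm/s; Δx = -37·4 + ½·-4·4² = -180 cm; v ends -53 cm/s.
x(15) = 5 + Σ Δx = -385 cm.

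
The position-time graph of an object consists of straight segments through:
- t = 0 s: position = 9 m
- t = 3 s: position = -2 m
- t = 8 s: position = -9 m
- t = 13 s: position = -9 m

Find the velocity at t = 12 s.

Velocity is the slope of the x-t graph on 8–13 s: (-9 − -9)/(13 − 8) = 0 m/s.

0 m/s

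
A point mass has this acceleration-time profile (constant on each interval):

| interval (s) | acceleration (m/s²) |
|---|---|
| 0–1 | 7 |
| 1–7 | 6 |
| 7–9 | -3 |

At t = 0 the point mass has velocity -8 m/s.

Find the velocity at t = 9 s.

29 m/s

Δv equals the area under the a-t graph; then v = v₀ + Δv.
0–1 s: 7 × 1 = 7 m/s
1–7 s: 6 × 6 = 36 m/s
7–9 s: -3 × 2 = -6 m/s
Δv = 37 m/s, so v(9) = -8 + (37) = 29 m/s.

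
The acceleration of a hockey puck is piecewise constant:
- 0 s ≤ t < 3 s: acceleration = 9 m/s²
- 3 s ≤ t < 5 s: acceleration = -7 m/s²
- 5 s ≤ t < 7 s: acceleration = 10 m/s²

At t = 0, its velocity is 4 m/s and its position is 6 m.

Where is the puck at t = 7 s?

On each constant-a segment, Δv = aΔt and Δx = v₀Δt + ½aΔt²; chain segment to segment.
0–3 s: v starts 4 m/s; Δx = 4·3 + ½·9·3² = 52.5 m; v ends 31 m/s.
3–5 s: v starts 31 m/s; Δx = 31·2 + ½·-7·2² = 48 m; v ends 17 m/s.
5–7 s: v starts 17 m/s; Δx = 17·2 + ½·10·2² = 54 m; v ends 37 m/s.
x(7) = 6 + Σ Δx = 160.5 m.

160.5 m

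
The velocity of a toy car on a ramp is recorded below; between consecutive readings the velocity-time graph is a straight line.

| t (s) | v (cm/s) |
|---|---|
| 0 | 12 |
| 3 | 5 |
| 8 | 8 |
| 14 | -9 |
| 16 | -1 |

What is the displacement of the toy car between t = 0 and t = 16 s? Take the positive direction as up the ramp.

Displacement is the signed area under the v-t curve.
0–3 s: ½(12 + 5)(3) = 25.5 cm
3–8 s: ½(5 + 8)(5) = 32.5 cm
8–14 s: ½(8 + -9)(6) = -3 cm
14–16 s: ½(-9 + -1)(2) = -10 cm
Net displacement = 45 cm

45 cm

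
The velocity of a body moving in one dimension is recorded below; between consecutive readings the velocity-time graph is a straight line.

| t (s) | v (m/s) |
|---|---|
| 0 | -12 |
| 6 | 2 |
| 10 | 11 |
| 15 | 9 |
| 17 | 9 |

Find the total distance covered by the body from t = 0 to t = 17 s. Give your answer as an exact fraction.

880/7 m

Distance (not displacement) is the total path length: add the absolute areas under v-t.
0–6 s: v = 0 at t = 36/7 s; triangle areas 216/7 + 6/7 = 222/7 m
6–10 s: |½(2 + 11)(4)| = 26 m
10–15 s: |½(11 + 9)(5)| = 50 m
15–17 s: |9| × 2 = 18 m
Total distance = 880/7 m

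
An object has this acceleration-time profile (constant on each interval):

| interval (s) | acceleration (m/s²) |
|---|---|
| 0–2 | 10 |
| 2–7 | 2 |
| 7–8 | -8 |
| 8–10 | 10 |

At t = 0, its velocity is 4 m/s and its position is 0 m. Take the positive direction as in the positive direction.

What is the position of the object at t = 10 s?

On each constant-a segment, Δv = aΔt and Δx = v₀Δt + ½aΔt²; chain segment to segment.
0–2 s: v starts 4 m/s; Δx = 4·2 + ½·10·2² = 28 m; v ends 24 m/s.
2–7 s: v starts 24 m/s; Δx = 24·5 + ½·2·5² = 145 m; v ends 34 m/s.
7–8 s: v starts 34 m/s; Δx = 34·1 + ½·-8·1² = 30 m; v ends 26 m/s.
8–10 s: v starts 26 m/s; Δx = 26·2 + ½·10·2² = 72 m; v ends 46 m/s.
x(10) = 0 + Σ Δx = 275 m.

275 m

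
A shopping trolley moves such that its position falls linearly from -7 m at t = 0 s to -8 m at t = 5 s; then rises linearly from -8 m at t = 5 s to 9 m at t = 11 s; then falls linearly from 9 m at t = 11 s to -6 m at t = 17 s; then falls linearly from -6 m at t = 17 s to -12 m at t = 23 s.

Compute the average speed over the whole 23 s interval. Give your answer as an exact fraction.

Average speed = (total path length)/(elapsed time); on a piecewise-linear x-t graph the path length is Σ|Δx|.
0–5 s: |Δx| = |-8 − -7| = 1 m
5–11 s: |Δx| = |9 − -8| = 17 m
11–17 s: |Δx| = |-6 − 9| = 15 m
17–23 s: |Δx| = |-12 − -6| = 6 m
Total path = 39 m; average speed = 39/23 = 39/23 m/s.

39/23 m/s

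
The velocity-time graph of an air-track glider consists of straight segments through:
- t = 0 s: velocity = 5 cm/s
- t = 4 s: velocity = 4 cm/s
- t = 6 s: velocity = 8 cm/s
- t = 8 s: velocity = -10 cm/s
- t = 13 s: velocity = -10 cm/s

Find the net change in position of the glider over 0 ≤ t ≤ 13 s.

-22 cm

Displacement is the signed area under the v-t curve.
0–4 s: ½(5 + 4)(4) = 18 cm
4–6 s: ½(4 + 8)(2) = 12 cm
6–8 s: ½(8 + -10)(2) = -2 cm
8–13 s: -10 × 5 = -50 cm
Net displacement = -22 cm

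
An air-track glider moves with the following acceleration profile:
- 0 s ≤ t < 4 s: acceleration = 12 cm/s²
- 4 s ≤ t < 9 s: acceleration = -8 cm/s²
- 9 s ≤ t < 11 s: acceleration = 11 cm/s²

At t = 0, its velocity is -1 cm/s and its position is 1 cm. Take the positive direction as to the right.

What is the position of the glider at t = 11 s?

On each constant-a segment, Δv = aΔt and Δx = v₀Δt + ½aΔt²; chain segment to segment.
0–4 s: v starts -1 cm/s; Δx = -1·4 + ½·12·4² = 92 cm; v ends 47 cm/s.
4–9 s: v starts 47 cm/s; Δx = 47·5 + ½·-8·5² = 135 cm; v ends 7 cm/s.
9–11 s: v starts 7 cm/s; Δx = 7·2 + ½·11·2² = 36 cm; v ends 29 cm/s.
x(11) = 1 + Σ Δx = 264 cm.

264 cm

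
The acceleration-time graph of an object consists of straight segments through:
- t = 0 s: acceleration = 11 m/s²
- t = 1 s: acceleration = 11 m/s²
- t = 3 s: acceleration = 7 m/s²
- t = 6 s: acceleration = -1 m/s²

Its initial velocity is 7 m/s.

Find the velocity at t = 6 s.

45 m/s

Δv equals the area under the a-t graph; then v = v₀ + Δv.
0–1 s: 11 × 1 = 11 m/s
1–3 s: ½(11 + 7)(2) = 18 m/s
3–6 s: ½(7 + -1)(3) = 9 m/s
Δv = 38 m/s, so v(6) = 7 + (38) = 45 m/s.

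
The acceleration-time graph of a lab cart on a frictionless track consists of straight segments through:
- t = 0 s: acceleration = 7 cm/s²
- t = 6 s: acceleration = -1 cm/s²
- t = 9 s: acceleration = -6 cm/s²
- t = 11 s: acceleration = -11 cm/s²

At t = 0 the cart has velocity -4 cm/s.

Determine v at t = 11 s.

Δv equals the area under the a-t graph; then v = v₀ + Δv.
0–6 s: ½(7 + -1)(6) = 18 cm/s
6–9 s: ½(-1 + -6)(3) = -10.5 cm/s
9–11 s: ½(-6 + -11)(2) = -17 cm/s
Δv = -9.5 cm/s, so v(11) = -4 + (-9.5) = -13.5 cm/s.

-13.5 cm/s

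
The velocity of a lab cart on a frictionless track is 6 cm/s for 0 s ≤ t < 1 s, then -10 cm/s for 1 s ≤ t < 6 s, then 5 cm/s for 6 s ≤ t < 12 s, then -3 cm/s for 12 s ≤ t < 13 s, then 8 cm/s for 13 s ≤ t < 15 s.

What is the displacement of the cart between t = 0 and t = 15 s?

-1 cm

Displacement is the signed area under the v-t curve.
0–1 s: 6 × 1 = 6 cm
1–6 s: -10 × 5 = -50 cm
6–12 s: 5 × 6 = 30 cm
12–13 s: -3 × 1 = -3 cm
13–15 s: 8 × 2 = 16 cm
Net displacement = -1 cm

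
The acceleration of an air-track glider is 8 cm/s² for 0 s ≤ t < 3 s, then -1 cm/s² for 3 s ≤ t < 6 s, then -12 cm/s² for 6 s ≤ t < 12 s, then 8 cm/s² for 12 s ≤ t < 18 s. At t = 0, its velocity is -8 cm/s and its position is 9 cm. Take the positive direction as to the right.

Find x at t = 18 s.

On each constant-a segment, Δv = aΔt and Δx = v₀Δt + ½aΔt²; chain segment to segment.
0–3 s: v starts -8 cm/s; Δx = -8·3 + ½·8·3² = 12 cm; v ends 16 cm/s.
3–6 s: v starts 16 cm/s; Δx = 16·3 + ½·-1·3² = 43.5 cm; v ends 13 cm/s.
6–12 s: v starts 13 cm/s; Δx = 13·6 + ½·-12·6² = -138 cm; v ends -59 cm/s.
12–18 s: v starts -59 cm/s; Δx = -59·6 + ½·8·6² = -210 cm; v ends -11 cm/s.
x(18) = 9 + Σ Δx = -283.5 cm.

-283.5 cm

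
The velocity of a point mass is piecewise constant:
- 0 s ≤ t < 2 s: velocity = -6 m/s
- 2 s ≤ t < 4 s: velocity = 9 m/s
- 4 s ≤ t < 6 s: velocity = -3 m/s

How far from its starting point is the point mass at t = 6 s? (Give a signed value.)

Net displacement equals the area under the velocity-time graph (areas below the axis count negative).
0–2 s: -6 × 2 = -12 m
2–4 s: 9 × 2 = 18 m
4–6 s: -3 × 2 = -6 m
Net displacement = 0 m

0 m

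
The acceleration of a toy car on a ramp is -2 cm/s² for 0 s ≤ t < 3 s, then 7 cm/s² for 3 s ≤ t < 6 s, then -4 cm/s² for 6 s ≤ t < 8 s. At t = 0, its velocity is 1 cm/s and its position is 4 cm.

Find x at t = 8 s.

38.5 cm

On each constant-a segment, Δv = aΔt and Δx = v₀Δt + ½aΔt²; chain segment to segment.
0–3 s: v starts 1 cm/s; Δx = 1·3 + ½·-2·3² = -6 cm; v ends -5 cm/s.
3–6 s: v starts -5 cm/s; Δx = -5·3 + ½·7·3² = 16.5 cm; v ends 16 cm/s.
6–8 s: v starts 16 cm/s; Δx = 16·2 + ½·-4·2² = 24 cm; v ends 8 cm/s.
x(8) = 4 + Σ Δx = 38.5 cm.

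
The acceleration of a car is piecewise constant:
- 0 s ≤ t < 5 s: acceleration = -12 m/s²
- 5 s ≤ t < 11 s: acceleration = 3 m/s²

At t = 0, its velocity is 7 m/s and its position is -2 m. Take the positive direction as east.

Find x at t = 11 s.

On each constant-a segment, Δv = aΔt and Δx = v₀Δt + ½aΔt²; chain segment to segment.
0–5 s: v starts 7 m/s; Δx = 7·5 + ½·-12·5² = -115 m; v ends -53 m/s.
5–11 s: v starts -53 m/s; Δx = -53·6 + ½·3·6² = -264 m; v ends -35 m/s.
x(11) = -2 + Σ Δx = -381 m.

-381 m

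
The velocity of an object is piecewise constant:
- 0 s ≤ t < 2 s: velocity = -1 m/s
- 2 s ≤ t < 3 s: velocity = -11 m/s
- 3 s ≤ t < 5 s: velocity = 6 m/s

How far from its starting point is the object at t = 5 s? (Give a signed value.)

-1 m

Net displacement equals the area under the velocity-time graph (areas below the axis count negative).
0–2 s: -1 × 2 = -2 m
2–3 s: -11 × 1 = -11 m
3–5 s: 6 × 2 = 12 m
Net displacement = -1 m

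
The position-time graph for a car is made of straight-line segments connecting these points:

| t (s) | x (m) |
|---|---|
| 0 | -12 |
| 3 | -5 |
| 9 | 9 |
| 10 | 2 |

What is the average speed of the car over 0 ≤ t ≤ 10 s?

2.8 m/s

Average speed = (total path length)/(elapsed time); on a piecewise-linear x-t graph the path length is Σ|Δx|.
0–3 s: |Δx| = |-5 − -12| = 7 m
3–9 s: |Δx| = |9 − -5| = 14 m
9–10 s: |Δx| = |2 − 9| = 7 m
Total path = 28 m; average speed = 28/10 = 2.8 m/s.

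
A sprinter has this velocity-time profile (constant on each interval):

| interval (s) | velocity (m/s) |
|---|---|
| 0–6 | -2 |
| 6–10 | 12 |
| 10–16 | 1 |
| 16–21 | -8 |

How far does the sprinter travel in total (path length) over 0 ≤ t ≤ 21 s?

106 m

Distance (not displacement) is the total path length: add the absolute areas under v-t.
0–6 s: |-2| × 6 = 12 m
6–10 s: |12| × 4 = 48 m
10–16 s: |1| × 6 = 6 m
16–21 s: |-8| × 5 = 40 m
Total distance = 106 m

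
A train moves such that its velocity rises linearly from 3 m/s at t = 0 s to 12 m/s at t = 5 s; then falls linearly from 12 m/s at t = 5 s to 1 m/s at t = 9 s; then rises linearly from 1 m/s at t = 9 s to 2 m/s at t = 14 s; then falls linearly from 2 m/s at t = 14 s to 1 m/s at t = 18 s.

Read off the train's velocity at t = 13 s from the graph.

1.8 m/s

On 9–14 s the graph is linear from 1 to 2 m/s: v(13) = 1 + (2 − 1)·(13 − 9)/(14 − 9) = 1.8 m/s.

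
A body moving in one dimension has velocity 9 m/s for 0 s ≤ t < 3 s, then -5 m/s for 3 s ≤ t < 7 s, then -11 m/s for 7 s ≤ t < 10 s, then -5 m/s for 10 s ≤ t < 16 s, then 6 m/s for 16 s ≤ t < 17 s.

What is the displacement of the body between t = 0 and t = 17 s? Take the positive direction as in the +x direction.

-50 m

Displacement is the signed area under the v-t curve.
0–3 s: 9 × 3 = 27 m
3–7 s: -5 × 4 = -20 m
7–10 s: -11 × 3 = -33 m
10–16 s: -5 × 6 = -30 m
16–17 s: 6 × 1 = 6 m
Net displacement = -50 m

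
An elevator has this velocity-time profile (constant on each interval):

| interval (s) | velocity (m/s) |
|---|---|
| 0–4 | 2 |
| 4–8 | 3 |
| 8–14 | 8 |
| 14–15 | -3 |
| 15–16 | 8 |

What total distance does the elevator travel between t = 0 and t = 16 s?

Total distance travelled is ∫|v| dt — sum the magnitudes of each area piece.
0–4 s: |2| × 4 = 8 m
4–8 s: |3| × 4 = 12 m
8–14 s: |8| × 6 = 48 m
14–15 s: |-3| × 1 = 3 m
15–16 s: |8| × 1 = 8 m
Total distance = 79 m

79 m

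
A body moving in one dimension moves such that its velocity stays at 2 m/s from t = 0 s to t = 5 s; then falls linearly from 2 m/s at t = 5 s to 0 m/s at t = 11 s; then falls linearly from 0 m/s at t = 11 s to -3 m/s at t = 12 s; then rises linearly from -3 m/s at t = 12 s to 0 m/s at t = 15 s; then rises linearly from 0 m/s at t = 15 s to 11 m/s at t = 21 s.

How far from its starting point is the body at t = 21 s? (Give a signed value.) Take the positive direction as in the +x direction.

43 m

Net displacement equals the area under the velocity-time graph (areas below the axis count negative).
0–5 s: 2 × 5 = 10 m
5–11 s: ½(2 + 0)(6) = 6 m
11–12 s: ½(0 + -3)(1) = -1.5 m
12–15 s: ½(-3 + 0)(3) = -4.5 m
15–21 s: ½(0 + 11)(6) = 33 m
Net displacement = 43 m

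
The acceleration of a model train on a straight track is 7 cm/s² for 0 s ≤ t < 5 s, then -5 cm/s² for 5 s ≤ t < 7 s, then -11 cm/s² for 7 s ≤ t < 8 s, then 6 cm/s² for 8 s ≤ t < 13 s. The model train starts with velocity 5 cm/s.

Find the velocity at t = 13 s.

49 cm/s

Δv equals the area under the a-t graph; then v = v₀ + Δv.
0–5 s: 7 × 5 = 35 cm/s
5–7 s: -5 × 2 = -10 cm/s
7–8 s: -11 × 1 = -11 cm/s
8–13 s: 6 × 5 = 30 cm/s
Δv = 44 cm/s, so v(13) = 5 + (44) = 49 cm/s.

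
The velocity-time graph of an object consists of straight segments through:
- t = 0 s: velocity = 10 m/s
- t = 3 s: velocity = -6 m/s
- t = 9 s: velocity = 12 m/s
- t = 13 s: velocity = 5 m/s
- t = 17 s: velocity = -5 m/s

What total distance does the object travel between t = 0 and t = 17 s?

Total distance travelled is ∫|v| dt — sum the magnitudes of each area piece.
0–3 s: v = 0 at t = 1.875 s; triangle areas 9.375 + 3.375 = 12.75 m
3–9 s: v = 0 at t = 5 s; triangle areas 6 + 24 = 30 m
9–13 s: |½(12 + 5)(4)| = 34 m
13–17 s: v = 0 at t = 15 s; triangle areas 5 + 5 = 10 m
Total distance = 86.75 m

86.75 m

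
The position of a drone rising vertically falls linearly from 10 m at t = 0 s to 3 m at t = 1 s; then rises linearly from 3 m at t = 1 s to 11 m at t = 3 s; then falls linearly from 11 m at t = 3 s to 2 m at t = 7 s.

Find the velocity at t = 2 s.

Velocity is the slope of the x-t graph on 1–3 s: (11 − 3)/(3 − 1) = 4 m/s.

4 m/s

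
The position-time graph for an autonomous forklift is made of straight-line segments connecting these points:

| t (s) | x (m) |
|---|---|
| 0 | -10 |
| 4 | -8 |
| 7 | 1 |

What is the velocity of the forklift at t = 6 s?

3 m/s

Velocity is the slope of the x-t graph on 4–7 s: (1 − -8)/(7 − 4) = 3 m/s.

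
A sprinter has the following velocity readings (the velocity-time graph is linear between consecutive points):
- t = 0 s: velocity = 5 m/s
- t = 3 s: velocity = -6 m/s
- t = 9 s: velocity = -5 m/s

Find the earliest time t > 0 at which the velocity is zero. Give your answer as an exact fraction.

v changes sign on 0–3 s (from 5 to -6); the graph is linear there, so v = 0 at t = 0 + (-5)·(3 − 0)/(-6 − 5) = 15/11 s.

t = 15/11 s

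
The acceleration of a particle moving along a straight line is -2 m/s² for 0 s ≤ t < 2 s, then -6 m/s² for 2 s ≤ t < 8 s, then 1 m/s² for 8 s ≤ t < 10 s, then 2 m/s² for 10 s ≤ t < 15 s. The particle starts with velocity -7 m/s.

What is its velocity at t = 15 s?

-35 m/s

Δv equals the area under the a-t graph; then v = v₀ + Δv.
0–2 s: -2 × 2 = -4 m/s
2–8 s: -6 × 6 = -36 m/s
8–10 s: 1 × 2 = 2 m/s
10–15 s: 2 × 5 = 10 m/s
Δv = -28 m/s, so v(15) = -7 + (-28) = -35 m/s.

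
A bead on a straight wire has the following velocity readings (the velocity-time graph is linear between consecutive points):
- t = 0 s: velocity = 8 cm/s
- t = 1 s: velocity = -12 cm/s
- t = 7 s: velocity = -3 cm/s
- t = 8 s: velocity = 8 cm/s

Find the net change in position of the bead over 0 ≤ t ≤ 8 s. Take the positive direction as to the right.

Displacement is the signed area under the v-t curve.
0–1 s: ½(8 + -12)(1) = -2 cm
1–7 s: ½(-12 + -3)(6) = -45 cm
7–8 s: ½(-3 + 8)(1) = 2.5 cm
Net displacement = -44.5 cm

-44.5 cm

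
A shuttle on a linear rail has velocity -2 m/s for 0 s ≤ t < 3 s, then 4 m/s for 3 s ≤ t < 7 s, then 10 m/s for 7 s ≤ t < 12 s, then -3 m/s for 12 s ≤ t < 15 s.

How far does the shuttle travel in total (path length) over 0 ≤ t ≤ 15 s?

81 m

Total distance travelled is ∫|v| dt — sum the magnitudes of each area piece.
0–3 s: |-2| × 3 = 6 m
3–7 s: |4| × 4 = 16 m
7–12 s: |10| × 5 = 50 m
12–15 s: |-3| × 3 = 9 m
Total distance = 81 m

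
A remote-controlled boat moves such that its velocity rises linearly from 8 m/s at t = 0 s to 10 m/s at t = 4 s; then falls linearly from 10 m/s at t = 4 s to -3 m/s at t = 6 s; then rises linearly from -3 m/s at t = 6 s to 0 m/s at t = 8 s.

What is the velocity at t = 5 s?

On 4–6 s the graph is linear from 10 to -3 m/s: v(5) = 10 + (-3 − 10)·(5 − 4)/(6 − 4) = 3.5 m/s.

3.5 m/s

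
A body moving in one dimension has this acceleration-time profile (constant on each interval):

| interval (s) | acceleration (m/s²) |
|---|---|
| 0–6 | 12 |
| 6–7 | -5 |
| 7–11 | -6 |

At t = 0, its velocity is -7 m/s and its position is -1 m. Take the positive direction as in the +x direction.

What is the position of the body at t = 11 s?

On each constant-a segment, Δv = aΔt and Δx = v₀Δt + ½aΔt²; chain segment to segment.
0–6 s: v starts -7 m/s; Δx = -7·6 + ½·12·6² = 174 m; v ends 65 m/s.
6–7 s: v starts 65 m/s; Δx = 65·1 + ½·-5·1² = 62.5 m; v ends 60 m/s.
7–11 s: v starts 60 m/s; Δx = 60·4 + ½·-6·4² = 192 m; v ends 36 m/s.
x(11) = -1 + Σ Δx = 427.5 m.

427.5 m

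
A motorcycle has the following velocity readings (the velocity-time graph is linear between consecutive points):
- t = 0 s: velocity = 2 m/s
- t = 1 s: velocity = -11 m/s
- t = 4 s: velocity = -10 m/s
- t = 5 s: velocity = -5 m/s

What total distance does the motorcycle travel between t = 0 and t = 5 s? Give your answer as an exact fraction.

1139/26 m

Distance (not displacement) is the total path length: add the absolute areas under v-t.
0–1 s: v = 0 at t = 2/13 s; triangle areas 2/13 + 121/26 = 125/26 m
1–4 s: |½(-11 + -10)(3)| = 31.5 m
4–5 s: |½(-10 + -5)(1)| = 7.5 m
Total distance = 1139/26 m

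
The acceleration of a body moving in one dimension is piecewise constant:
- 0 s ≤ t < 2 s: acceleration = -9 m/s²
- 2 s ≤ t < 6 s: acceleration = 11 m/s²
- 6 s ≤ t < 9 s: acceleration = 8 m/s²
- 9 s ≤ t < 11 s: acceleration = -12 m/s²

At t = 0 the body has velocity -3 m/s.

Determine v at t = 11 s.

23 m/s

Δv equals the area under the a-t graph; then v = v₀ + Δv.
0–2 s: -9 × 2 = -18 m/s
2–6 s: 11 × 4 = 44 m/s
6–9 s: 8 × 3 = 24 m/s
9–11 s: -12 × 2 = -24 m/s
Δv = 26 m/s, so v(11) = -3 + (26) = 23 m/s.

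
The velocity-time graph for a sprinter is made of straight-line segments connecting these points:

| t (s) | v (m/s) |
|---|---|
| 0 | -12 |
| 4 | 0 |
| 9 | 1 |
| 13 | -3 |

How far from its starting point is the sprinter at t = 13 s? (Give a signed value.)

Displacement is the signed area under the v-t curve.
0–4 s: ½(-12 + 0)(4) = -24 m
4–9 s: ½(0 + 1)(5) = 2.5 m
9–13 s: ½(1 + -3)(4) = -4 m
Net displacement = -25.5 m

-25.5 m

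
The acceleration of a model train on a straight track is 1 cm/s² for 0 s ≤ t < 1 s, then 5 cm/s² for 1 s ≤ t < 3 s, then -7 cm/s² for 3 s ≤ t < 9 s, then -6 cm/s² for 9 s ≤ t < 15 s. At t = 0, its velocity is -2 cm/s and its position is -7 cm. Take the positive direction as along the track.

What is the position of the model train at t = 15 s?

On each constant-a segment, Δv = aΔt and Δx = v₀Δt + ½aΔt²; chain segment to segment.
0–1 s: v starts -2 cm/s; Δx = -2·1 + ½·1·1² = -1.5 cm; v ends -1 cm/s.
1–3 s: v starts -1 cm/s; Δx = -1·2 + ½·5·2² = 8 cm; v ends 9 cm/s.
3–9 s: v starts 9 cm/s; Δx = 9·6 + ½·-7·6² = -72 cm; v ends -33 cm/s.
9–15 s: v starts -33 cm/s; Δx = -33·6 + ½·-6·6² = -306 cm; v ends -69 cm/s.
x(15) = -7 + Σ Δx = -378.5 cm.

-378.5 cm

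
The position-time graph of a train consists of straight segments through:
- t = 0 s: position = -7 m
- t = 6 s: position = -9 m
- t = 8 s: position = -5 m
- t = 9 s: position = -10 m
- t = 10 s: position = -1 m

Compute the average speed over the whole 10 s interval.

2 m/s

Average speed = (total path length)/(elapsed time); on a piecewise-linear x-t graph the path length is Σ|Δx|.
0–6 s: |Δx| = |-9 − -7| = 2 m
6–8 s: |Δx| = |-5 − -9| = 4 m
8–9 s: |Δx| = |-10 − -5| = 5 m
9–10 s: |Δx| = |-1 − -10| = 9 m
Total path = 20 m; average speed = 20/10 = 2 m/s.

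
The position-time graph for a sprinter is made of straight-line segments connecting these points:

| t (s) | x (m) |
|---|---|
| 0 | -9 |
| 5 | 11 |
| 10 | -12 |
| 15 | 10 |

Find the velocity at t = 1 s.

4 m/s

Velocity is the slope of the x-t graph on 0–5 s: (11 − -9)/(5 − 0) = 4 m/s.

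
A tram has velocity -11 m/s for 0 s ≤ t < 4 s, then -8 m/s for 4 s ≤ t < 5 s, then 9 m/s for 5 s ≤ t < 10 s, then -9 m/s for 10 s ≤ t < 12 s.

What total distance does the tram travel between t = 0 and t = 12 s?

115 m

Total distance travelled is ∫|v| dt — sum the magnitudes of each area piece.
0–4 s: |-11| × 4 = 44 m
4–5 s: |-8| × 1 = 8 m
5–10 s: |9| × 5 = 45 m
10–12 s: |-9| × 2 = 18 m
Total distance = 115 m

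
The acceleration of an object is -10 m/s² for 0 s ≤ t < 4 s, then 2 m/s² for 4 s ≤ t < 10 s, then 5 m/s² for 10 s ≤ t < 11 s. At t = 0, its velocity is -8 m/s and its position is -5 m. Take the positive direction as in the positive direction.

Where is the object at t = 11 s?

-402.5 m

On each constant-a segment, Δv = aΔt and Δx = v₀Δt + ½aΔt²; chain segment to segment.
0–4 s: v starts -8 m/s; Δx = -8·4 + ½·-10·4² = -112 m; v ends -48 m/s.
4–10 s: v starts -48 m/s; Δx = -48·6 + ½·2·6² = -252 m; v ends -36 m/s.
10–11 s: v starts -36 m/s; Δx = -36·1 + ½·5·1² = -33.5 m; v ends -31 m/s.
x(11) = -5 + Σ Δx = -402.5 m.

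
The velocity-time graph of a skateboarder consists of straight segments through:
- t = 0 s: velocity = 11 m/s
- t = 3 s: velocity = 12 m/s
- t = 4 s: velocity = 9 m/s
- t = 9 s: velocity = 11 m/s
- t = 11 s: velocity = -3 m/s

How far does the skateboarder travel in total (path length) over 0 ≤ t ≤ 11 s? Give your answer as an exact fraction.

Distance (not displacement) is the total path length: add the absolute areas under v-t.
0–3 s: |½(11 + 12)(3)| = 34.5 m
3–4 s: |½(12 + 9)(1)| = 10.5 m
4–9 s: |½(9 + 11)(5)| = 50 m
9–11 s: v = 0 at t = 74/7 s; triangle areas 121/14 + 9/14 = 65/7 m
Total distance = 730/7 m

730/7 m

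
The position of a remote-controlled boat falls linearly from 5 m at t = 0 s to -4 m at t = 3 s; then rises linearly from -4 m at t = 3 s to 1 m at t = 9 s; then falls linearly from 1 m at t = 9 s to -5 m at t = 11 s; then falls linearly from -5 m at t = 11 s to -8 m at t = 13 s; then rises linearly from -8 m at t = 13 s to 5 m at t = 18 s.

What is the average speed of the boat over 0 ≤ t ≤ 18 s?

Average speed = (total path length)/(elapsed time); on a piecewise-linear x-t graph the path length is Σ|Δx|.
0–3 s: |Δx| = |-4 − 5| = 9 m
3–9 s: |Δx| = |1 − -4| = 5 m
9–11 s: |Δx| = |-5 − 1| = 6 m
11–13 s: |Δx| = |-8 − -5| = 3 m
13–18 s: |Δx| = |5 − -8| = 13 m
Total path = 36 m; average speed = 36/18 = 2 m/s.

2 m/s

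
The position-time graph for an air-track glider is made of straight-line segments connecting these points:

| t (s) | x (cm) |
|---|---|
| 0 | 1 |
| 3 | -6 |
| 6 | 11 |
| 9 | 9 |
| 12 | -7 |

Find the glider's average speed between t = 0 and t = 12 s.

Average speed = (total path length)/(elapsed time); on a piecewise-linear x-t graph the path length is Σ|Δx|.
0–3 s: |Δx| = |-6 − 1| = 7 cm
3–6 s: |Δx| = |11 − -6| = 17 cm
6–9 s: |Δx| = |9 − 11| = 2 cm
9–12 s: |Δx| = |-7 − 9| = 16 cm
Total path = 42 cm; average speed = 42/12 = 3.5 cm/s.

3.5 cm/s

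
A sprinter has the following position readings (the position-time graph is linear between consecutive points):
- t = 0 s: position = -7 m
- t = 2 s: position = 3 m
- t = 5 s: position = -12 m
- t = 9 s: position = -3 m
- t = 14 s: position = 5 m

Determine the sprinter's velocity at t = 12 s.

1.6 m/s

Velocity is the slope of the x-t graph on 9–14 s: (5 − -3)/(14 − 9) = 1.6 m/s.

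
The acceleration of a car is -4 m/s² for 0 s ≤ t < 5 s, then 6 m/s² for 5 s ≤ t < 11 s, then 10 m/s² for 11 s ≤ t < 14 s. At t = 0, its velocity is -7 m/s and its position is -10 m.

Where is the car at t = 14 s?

On each constant-a segment, Δv = aΔt and Δx = v₀Δt + ½aΔt²; chain segment to segment.
0–5 s: v starts -7 m/s; Δx = -7·5 + ½·-4·5² = -85 m; v ends -27 m/s.
5–11 s: v starts -27 m/s; Δx = -27·6 + ½·6·6² = -54 m; v ends 9 m/s.
11–14 s: v starts 9 m/s; Δx = 9·3 + ½·10·3² = 72 m; v ends 39 m/s.
x(14) = -10 + Σ Δx = -77 m.

-77 m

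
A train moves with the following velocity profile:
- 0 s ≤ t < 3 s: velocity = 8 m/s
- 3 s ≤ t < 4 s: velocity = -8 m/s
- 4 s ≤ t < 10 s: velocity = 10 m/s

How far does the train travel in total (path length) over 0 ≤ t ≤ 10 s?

Distance (not displacement) is the total path length: add the absolute areas under v-t.
0–3 s: |8| × 3 = 24 m
3–4 s: |-8| × 1 = 8 m
4–10 s: |10| × 6 = 60 m
Total distance = 92 m

92 m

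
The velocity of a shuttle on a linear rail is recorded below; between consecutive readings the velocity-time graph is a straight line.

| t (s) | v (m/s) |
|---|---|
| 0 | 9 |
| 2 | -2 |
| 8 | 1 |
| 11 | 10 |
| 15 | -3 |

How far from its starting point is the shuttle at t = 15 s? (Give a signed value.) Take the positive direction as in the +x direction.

34.5 m

Displacement is the signed area under the v-t curve.
0–2 s: ½(9 + -2)(2) = 7 m
2–8 s: ½(-2 + 1)(6) = -3 m
8–11 s: ½(1 + 10)(3) = 16.5 m
11–15 s: ½(10 + -3)(4) = 14 m
Net displacement = 34.5 m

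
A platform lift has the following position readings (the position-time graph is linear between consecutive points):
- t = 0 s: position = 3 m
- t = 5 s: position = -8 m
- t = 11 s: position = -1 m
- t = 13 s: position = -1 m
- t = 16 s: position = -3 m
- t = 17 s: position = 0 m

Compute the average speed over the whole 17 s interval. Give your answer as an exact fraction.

23/17 m/s

Average speed = (total path length)/(elapsed time); on a piecewise-linear x-t graph the path length is Σ|Δx|.
0–5 s: |Δx| = |-8 − 3| = 11 m
5–11 s: |Δx| = |-1 − -8| = 7 m
11–13 s: |Δx| = |-1 − -1| = 0 m
13–16 s: |Δx| = |-3 − -1| = 2 m
16–17 s: |Δx| = |0 − -3| = 3 m
Total path = 23 m; average speed = 23/17 = 23/17 m/s.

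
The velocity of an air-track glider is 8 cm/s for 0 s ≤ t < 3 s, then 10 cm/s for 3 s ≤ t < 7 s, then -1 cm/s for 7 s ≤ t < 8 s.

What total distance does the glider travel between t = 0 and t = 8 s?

Distance (not displacement) is the total path length: add the absolute areas under v-t.
0–3 s: |8| × 3 = 24 cm
3–7 s: |10| × 4 = 40 cm
7–8 s: |-1| × 1 = 1 cm
Total distance = 65 cm

65 cm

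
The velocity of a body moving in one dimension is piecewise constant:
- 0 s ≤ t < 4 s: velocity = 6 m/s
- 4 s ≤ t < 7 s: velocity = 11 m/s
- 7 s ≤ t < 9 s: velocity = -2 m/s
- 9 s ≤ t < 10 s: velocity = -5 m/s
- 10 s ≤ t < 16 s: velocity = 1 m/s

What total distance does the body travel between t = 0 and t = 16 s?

72 m

Distance (not displacement) is the total path length: add the absolute areas under v-t.
0–4 s: |6| × 4 = 24 m
4–7 s: |11| × 3 = 33 m
7–9 s: |-2| × 2 = 4 m
9–10 s: |-5| × 1 = 5 m
10–16 s: |1| × 6 = 6 m
Total distance = 72 m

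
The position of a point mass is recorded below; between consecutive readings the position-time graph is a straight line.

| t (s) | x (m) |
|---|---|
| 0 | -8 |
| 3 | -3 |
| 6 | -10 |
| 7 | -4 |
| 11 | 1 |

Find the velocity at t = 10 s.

1.25 m/s

Velocity is the slope of the x-t graph on 7–11 s: (1 − -4)/(11 − 7) = 1.25 m/s.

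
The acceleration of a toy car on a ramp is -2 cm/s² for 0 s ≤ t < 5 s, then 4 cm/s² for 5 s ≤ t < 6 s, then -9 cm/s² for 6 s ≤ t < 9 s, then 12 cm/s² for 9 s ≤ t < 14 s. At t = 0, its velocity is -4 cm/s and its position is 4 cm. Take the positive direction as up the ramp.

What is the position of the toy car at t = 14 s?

-158.5 cm

On each constant-a segment, Δv = aΔt and Δx = v₀Δt + ½aΔt²; chain segment to segment.
0–5 s: v starts -4 cm/s; Δx = -4·5 + ½·-2·5² = -45 cm; v ends -14 cm/s.
5–6 s: v starts -14 cm/s; Δx = -14·1 + ½·4·1² = -12 cm; v ends -10 cm/s.
6–9 s: v starts -10 cm/s; Δx = -10·3 + ½·-9·3² = -70.5 cm; v ends -37 cm/s.
9–14 s: v starts -37 cm/s; Δx = -37·5 + ½·12·5² = -35 cm; v ends 23 cm/s.
x(14) = 4 + Σ Δx = -158.5 cm.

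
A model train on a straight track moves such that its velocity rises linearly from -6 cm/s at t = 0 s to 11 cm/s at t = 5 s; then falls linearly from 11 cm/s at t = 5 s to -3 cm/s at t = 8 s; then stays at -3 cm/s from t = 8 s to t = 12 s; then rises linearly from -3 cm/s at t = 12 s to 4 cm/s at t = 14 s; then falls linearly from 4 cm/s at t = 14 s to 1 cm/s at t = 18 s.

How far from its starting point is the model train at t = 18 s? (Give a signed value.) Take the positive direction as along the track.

23.5 cm

Displacement is the signed area under the v-t curve.
0–5 s: ½(-6 + 11)(5) = 12.5 cm
5–8 s: ½(11 + -3)(3) = 12 cm
8–12 s: -3 × 4 = -12 cm
12–14 s: ½(-3 + 4)(2) = 1 cm
14–18 s: ½(4 + 1)(4) = 10 cm
Net displacement = 23.5 cm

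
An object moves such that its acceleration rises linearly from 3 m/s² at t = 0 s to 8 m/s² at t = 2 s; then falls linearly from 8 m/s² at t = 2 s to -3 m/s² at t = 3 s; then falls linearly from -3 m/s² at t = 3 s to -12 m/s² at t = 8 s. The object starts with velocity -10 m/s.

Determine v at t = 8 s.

-34 m/s

Δv equals the area under the a-t graph; then v = v₀ + Δv.
0–2 s: ½(3 + 8)(2) = 11 m/s
2–3 s: ½(8 + -3)(1) = 2.5 m/s
3–8 s: ½(-3 + -12)(5) = -37.5 m/s
Δv = -24 m/s, so v(8) = -10 + (-24) = -34 m/s.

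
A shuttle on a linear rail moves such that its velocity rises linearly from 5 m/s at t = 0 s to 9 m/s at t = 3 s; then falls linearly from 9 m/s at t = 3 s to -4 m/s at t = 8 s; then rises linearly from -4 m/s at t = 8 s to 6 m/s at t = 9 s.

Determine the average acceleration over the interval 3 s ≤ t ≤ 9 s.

Average acceleration = Δv/Δt = (6 − 9)/(9 − 3) = -0.5 m/s².

-0.5 m/s²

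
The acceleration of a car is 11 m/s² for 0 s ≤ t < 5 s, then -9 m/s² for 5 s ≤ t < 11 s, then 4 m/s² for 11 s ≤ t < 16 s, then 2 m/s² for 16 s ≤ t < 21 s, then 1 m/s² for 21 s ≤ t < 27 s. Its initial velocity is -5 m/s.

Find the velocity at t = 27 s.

32 m/s

Δv equals the area under the a-t graph; then v = v₀ + Δv.
0–5 s: 11 × 5 = 55 m/s
5–11 s: -9 × 6 = -54 m/s
11–16 s: 4 × 5 = 20 m/s
16–21 s: 2 × 5 = 10 m/s
21–27 s: 1 × 6 = 6 m/s
Δv = 37 m/s, so v(27) = -5 + (37) = 32 m/s.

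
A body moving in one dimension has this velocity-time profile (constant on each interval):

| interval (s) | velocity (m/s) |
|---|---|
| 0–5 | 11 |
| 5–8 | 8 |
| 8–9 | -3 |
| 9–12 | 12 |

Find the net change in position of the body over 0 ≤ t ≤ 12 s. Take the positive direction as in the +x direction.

112 m

Displacement is the signed area under the v-t curve.
0–5 s: 11 × 5 = 55 m
5–8 s: 8 × 3 = 24 m
8–9 s: -3 × 1 = -3 m
9–12 s: 12 × 3 = 36 m
Net displacement = 112 m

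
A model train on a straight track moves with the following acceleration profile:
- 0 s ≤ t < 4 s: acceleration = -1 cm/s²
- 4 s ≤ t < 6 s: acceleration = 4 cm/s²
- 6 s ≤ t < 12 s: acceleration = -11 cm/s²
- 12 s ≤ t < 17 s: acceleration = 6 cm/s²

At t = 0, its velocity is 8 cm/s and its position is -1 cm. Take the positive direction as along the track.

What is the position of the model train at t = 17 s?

-282 cm

On each constant-a segment, Δv = aΔt and Δx = v₀Δt + ½aΔt²; chain segment to segment.
0–4 s: v starts 8 cm/s; Δx = 8·4 + ½·-1·4² = 24 cm; v ends 4 cm/s.
4–6 s: v starts 4 cm/s; Δx = 4·2 + ½·4·2² = 16 cm; v ends 12 cm/s.
6–12 s: v starts 12 cm/s; Δx = 12·6 + ½·-11·6² = -126 cm; v ends -54 cm/s.
12–17 s: v starts -54 cm/s; Δx = -54·5 + ½·6·5² = -195 cm; v ends -24 cm/s.
x(17) = -1 + Σ Δx = -282 cm.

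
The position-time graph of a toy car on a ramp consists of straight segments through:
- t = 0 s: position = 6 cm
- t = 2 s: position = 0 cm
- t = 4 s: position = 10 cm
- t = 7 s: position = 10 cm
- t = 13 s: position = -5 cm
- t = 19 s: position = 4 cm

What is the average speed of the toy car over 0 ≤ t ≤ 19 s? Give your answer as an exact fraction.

40/19 cm/s

Average speed = (total path length)/(elapsed time); on a piecewise-linear x-t graph the path length is Σ|Δx|.
0–2 s: |Δx| = |0 − 6| = 6 cm
2–4 s: |Δx| = |10 − 0| = 10 cm
4–7 s: |Δx| = |10 − 10| = 0 cm
7–13 s: |Δx| = |-5 − 10| = 15 cm
13–19 s: |Δx| = |4 − -5| = 9 cm
Total path = 40 cm; average speed = 40/19 = 40/19 cm/s.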